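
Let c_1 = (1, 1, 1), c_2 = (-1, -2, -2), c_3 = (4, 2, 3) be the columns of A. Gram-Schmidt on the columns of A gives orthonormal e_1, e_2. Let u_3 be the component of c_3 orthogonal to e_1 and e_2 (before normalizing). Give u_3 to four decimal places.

u_3 = (0.0000, -0.5000, 0.5000)

e_1 = c_1/‖c_1‖ = (1, 1, 1)/1.7321 = (0.5774, 0.5774, 0.5774).
r_{12} = e_1·c_2 = -2.8868.
u_2 = c_2 + 2.8868·e_1 = (0.6667, -0.3333, -0.3333).
‖u_2‖ = 0.8165, so e_2 = (0.8165, -0.4082, -0.4082).
r_{13} = e_1·c_3 = 5.1962; r_{23} = e_2·c_3 = 1.2247.
u_3 = c_3 − 5.1962·e_1 − 1.2247·e_2 = (0.0000, -0.5000, 0.5000).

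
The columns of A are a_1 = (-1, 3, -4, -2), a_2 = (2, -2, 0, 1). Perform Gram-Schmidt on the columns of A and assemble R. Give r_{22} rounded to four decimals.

r_{22} = 2.3805

q_1 = a_1/‖a_1‖ = (-1, 3, -4, -2)/5.4772 = (-0.1826, 0.5477, -0.7303, -0.3651).
r_{12} = q_1·a_2 = -1.8257.
u_2 = a_2 + 1.8257·q_1 = (1.6667, -1.0000, -1.3333, 0.3333).
r_{22} = ‖u_2‖ = 2.3805.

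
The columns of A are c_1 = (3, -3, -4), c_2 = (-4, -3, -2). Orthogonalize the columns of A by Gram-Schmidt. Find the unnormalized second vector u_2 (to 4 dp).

c_1 = (3, -3, -4); ‖c_1‖ = 5.8310, so q_1 = (0.5145, -0.5145, -0.6860).
q_1·c_2 = 0.5145·(-4) + (-0.5145)·(-3) + (-0.6860)·(-2) = 0.8575.
u_2 = c_2 − 0.8575·q_1 = (-4.4412, -2.5588, -1.4118).

u_2 = (-4.4412, -2.5588, -1.4118)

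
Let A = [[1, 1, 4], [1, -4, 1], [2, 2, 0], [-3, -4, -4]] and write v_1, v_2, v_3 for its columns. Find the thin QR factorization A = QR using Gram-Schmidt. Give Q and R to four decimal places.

Q = [[0.2582, 0.0263, 0.7735], [0.2582, -0.9594, 0.0287], [0.5164, 0.0526, -0.6166], [-0.7746, -0.2760, -0.1436]], R = [[3.8730, 3.3566, 4.3894], [0.0000, 5.0728, 0.2497], [0.0000, 0.0000, 3.6974]]

v_1 = (1, 1, 2, -3); ‖v_1‖ = 3.8730, so q_1 = (0.2582, 0.2582, 0.5164, -0.7746).
q_1·v_2 = 0.2582·1 + 0.2582·(-4) + 0.5164·2 + (-0.7746)·(-4) = 3.3566.
u_2 = v_2 − 3.3566·q_1 = (0.1333, -4.8667, 0.2667, -1.4000).
‖u_2‖ = 5.0728, so q_2 = (0.0263, -0.9594, 0.0526, -0.2760).
q_1·v_3 = 0.2582·4 + 0.2582·1 + 0.5164·0 + (-0.7746)·(-4) = 4.3894; q_2·v_3 = 0.0263·4 + (-0.9594)·1 + 0.0526·0 + (-0.2760)·(-4) = 0.2497.
u_3 = v_3 − 4.3894·q_1 − 0.2497·q_2 = (2.8601, 0.1062, -2.2798, -0.5311).
‖u_3‖ = 3.6974, so q_3 = (0.7735, 0.0287, -0.6166, -0.1436).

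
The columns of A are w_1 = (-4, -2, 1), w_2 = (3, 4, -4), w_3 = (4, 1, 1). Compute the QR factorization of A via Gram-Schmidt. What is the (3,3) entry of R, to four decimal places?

r_{33} = 0.4146

q_1 = w_1/‖w_1‖ = (-4, -2, 1)/4.5826 = (-0.8729, -0.4364, 0.2182).
r_{12} = q_1·w_2 = -5.2372.
u_2 = w_2 + 5.2372·q_1 = (-1.5714, 1.7143, -2.8571).
‖u_2‖ = 3.6839, so q_2 = (-0.4266, 0.4653, -0.7756).
r_{13} = q_1·w_3 = -3.7097; r_{23} = q_2·w_3 = -2.0165.
u_3 = w_3 + 3.7097·q_1 + 2.0165·q_2 = (-0.0982, 0.3193, 0.2456).
r_{33} = ‖u_3‖ = 0.4146.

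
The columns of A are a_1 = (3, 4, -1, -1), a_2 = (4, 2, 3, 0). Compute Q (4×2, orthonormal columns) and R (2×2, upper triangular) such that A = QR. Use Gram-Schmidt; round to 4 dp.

Q = [[0.5774, 0.4935], [0.7698, -0.1212], [-0.1925, 0.8486], [-0.1925, 0.1472]], R = [[5.1962, 3.2717], [0.0000, 4.2774]]

a_1 = (3, 4, -1, -1); ‖a_1‖ = 5.1962, so e_1 = (0.5774, 0.7698, -0.1925, -0.1925).
e_1·a_2 = 0.5774·4 + 0.7698·2 + (-0.1925)·3 + (-0.1925)·0 = 3.2717.
u_2 = a_2 − 3.2717·e_1 = (2.1111, -0.5185, 3.6296, 0.6296).
‖u_2‖ = 4.2774, so e_2 = (0.4935, -0.1212, 0.8486, 0.1472).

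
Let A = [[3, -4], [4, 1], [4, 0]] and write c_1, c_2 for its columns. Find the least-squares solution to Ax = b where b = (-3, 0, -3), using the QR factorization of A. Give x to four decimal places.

x = (-0.4123, 0.5118)

c_1 = (3, 4, 4); ‖c_1‖ = 6.4031, so e_1 = (0.4685, 0.6247, 0.6247).
e_1·c_2 = 0.4685·(-4) + 0.6247·1 + 0.6247·0 = -1.2494.
u_2 = c_2 + 1.2494·e_1 = (-3.4146, 1.7805, 0.7805).
‖u_2‖ = 3.9293, so e_2 = (-0.8690, 0.4531, 0.1986).
Qᵀb = (-3.2796, 2.0112).
Back-substitute: x_2 = 2.0112/3.9293 = 0.5118.
x_1 = (-3.2796 + 1.2494·0.5118)/6.4031 = -0.4123.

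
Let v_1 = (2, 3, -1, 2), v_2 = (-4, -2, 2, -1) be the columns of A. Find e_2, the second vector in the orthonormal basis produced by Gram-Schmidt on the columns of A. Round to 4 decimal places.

e_1 = v_1/‖v_1‖ = (2, 3, -1, 2)/4.2426 = (0.4714, 0.7071, -0.2357, 0.4714).
r_{12} = e_1·v_2 = -4.2426.
u_2 = v_2 + 4.2426·e_1 = (-2.0000, 1.0000, 1.0000, 1.0000).
‖u_2‖ = 2.6458, so e_2 = (-0.7559, 0.3780, 0.3780, 0.3780).

e_2 = (-0.7559, 0.3780, 0.3780, 0.3780)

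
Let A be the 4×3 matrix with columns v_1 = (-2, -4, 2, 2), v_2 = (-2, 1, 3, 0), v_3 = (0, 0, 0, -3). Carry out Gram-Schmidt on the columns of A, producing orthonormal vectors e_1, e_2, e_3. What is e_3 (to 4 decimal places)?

e_3 = (-0.0979, -0.3794, 0.0612, -0.9180)

v_1 = (-2, -4, 2, 2); ‖v_1‖ = 5.2915, so e_1 = (-0.3780, -0.7559, 0.3780, 0.3780).
e_1·v_2 = (-0.3780)·(-2) + (-0.7559)·1 + 0.3780·3 + 0.3780·0 = 1.1339.
u_2 = v_2 − 1.1339·e_1 = (-1.5714, 1.8571, 2.5714, -0.4286).
‖u_2‖ = 3.5657, so e_2 = (-0.4407, 0.5208, 0.7212, -0.1202).
e_1·v_3 = (-0.3780)·0 + (-0.7559)·0 + 0.3780·0 + 0.3780·(-3) = -1.1339; e_2·v_3 = (-0.4407)·0 + 0.5208·0 + 0.7212·0 + (-0.1202)·(-3) = 0.3606.
u_3 = v_3 + 1.1339·e_1 − 0.3606·e_2 = (-0.2697, -1.0449, 0.1685, -2.5281).
‖u_3‖ = 2.7540, so e_3 = (-0.0979, -0.3794, 0.0612, -0.9180).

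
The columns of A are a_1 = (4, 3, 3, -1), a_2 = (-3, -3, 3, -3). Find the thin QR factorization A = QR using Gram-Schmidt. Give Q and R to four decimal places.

e_1 = a_1/‖a_1‖ = (4, 3, 3, -1)/5.9161 = (0.6761, 0.5071, 0.5071, -0.1690).
r_{12} = e_1·a_2 = -1.5213.
u_2 = a_2 + 1.5213·e_1 = (-1.9714, -2.2286, 3.7714, -3.2571).
‖u_2‖ = 5.8039, so e_2 = (-0.3397, -0.3840, 0.6498, -0.5612).

Q = [[0.6761, -0.3397], [0.5071, -0.3840], [0.5071, 0.6498], [-0.1690, -0.5612]], R = [[5.9161, -1.5213], [0.0000, 5.8039]]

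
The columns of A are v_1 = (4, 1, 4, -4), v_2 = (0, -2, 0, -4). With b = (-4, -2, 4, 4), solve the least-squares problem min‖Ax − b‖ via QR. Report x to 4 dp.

e_1 = v_1/‖v_1‖ = (4, 1, 4, -4)/7.0000 = (0.5714, 0.1429, 0.5714, -0.5714).
r_{12} = e_1·v_2 = 2.0000.
u_2 = v_2 − 2.0000·e_1 = (-1.1429, -2.2857, -1.1429, -2.8571).
‖u_2‖ = 4.0000, so e_2 = (-0.2857, -0.5714, -0.2857, -0.7143).
Qᵀb = (-2.5714, -1.7143).
Back-substitute: x_2 = -1.7143/4.0000 = -0.4286.
x_1 = (-2.5714 − 2.0000·(-0.4286))/7.0000 = -0.2449.

x = (-0.2449, -0.4286)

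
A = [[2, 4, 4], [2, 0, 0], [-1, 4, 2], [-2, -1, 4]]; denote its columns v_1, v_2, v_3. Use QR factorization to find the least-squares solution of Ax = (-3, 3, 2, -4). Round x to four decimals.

x = (0.0317, 0.5988, -0.9976)

q_1 = v_1/‖v_1‖ = (2, 2, -1, -2)/3.6056 = (0.5547, 0.5547, -0.2774, -0.5547).
r_{12} = q_1·v_2 = 1.6641.
u_2 = v_2 − 1.6641·q_1 = (3.0769, -0.9231, 4.4615, -0.0769).
‖u_2‖ = 5.4983, so q_2 = (0.5596, -0.1679, 0.8114, -0.0140).
r_{13} = q_1·v_3 = -0.5547; r_{23} = q_2·v_3 = 3.8054.
u_3 = v_3 + 0.5547·q_1 − 3.8054·q_2 = (2.1781, 0.9466, -1.2417, 3.7455).
‖u_3‖ = 4.6056, so q_3 = (0.4729, 0.2055, -0.2696, 0.8133).
Qᵀb = (1.6641, -0.5037, -4.5945).
Back-substitute: x_3 = -4.5945/4.6056 = -0.9976.
x_2 = (-0.5037 − 3.8054·(-0.9976))/5.4983 = 0.5988.
x_1 = (1.6641 − 1.6641·0.5988 + 0.5547·(-0.9976))/3.6056 = 0.0317.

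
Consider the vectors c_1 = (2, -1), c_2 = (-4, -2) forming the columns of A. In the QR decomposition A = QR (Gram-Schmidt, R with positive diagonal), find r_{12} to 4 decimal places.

r_{12} = -2.6833

e_1 = c_1/‖c_1‖ = (2, -1)/2.2361 = (0.8944, -0.4472).
r_{12} = e_1·c_2 = -2.6833.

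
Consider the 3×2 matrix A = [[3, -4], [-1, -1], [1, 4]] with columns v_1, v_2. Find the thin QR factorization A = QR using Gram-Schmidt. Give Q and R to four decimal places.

v_1 = (3, -1, 1); ‖v_1‖ = 3.3166, so e_1 = (0.9045, -0.3015, 0.3015).
e_1·v_2 = 0.9045·(-4) + (-0.3015)·(-1) + 0.3015·4 = -2.1106.
u_2 = v_2 + 2.1106·e_1 = (-2.0909, -1.6364, 4.6364).
‖u_2‖ = 5.3428, so e_2 = (-0.3914, -0.3063, 0.8678).

Q = [[0.9045, -0.3914], [-0.3015, -0.3063], [0.3015, 0.8678]], R = [[3.3166, -2.1106], [0.0000, 5.3428]]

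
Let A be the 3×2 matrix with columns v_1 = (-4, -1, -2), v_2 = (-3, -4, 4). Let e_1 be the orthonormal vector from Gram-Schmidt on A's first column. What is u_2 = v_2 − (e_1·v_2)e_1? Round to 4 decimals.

v_1 = (-4, -1, -2); ‖v_1‖ = 4.5826, so e_1 = (-0.8729, -0.2182, -0.4364).
e_1·v_2 = (-0.8729)·(-3) + (-0.2182)·(-4) + (-0.4364)·4 = 1.7457.
u_2 = v_2 − 1.7457·e_1 = (-1.4762, -3.6190, 4.7619).

u_2 = (-1.4762, -3.6190, 4.7619)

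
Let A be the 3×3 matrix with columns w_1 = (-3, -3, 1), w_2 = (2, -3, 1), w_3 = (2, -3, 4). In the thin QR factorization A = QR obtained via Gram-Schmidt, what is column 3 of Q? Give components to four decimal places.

q_3 = (0.0000, 0.3162, 0.9487)

q_1 = w_1/‖w_1‖ = (-3, -3, 1)/4.3589 = (-0.6882, -0.6882, 0.2294).
r_{12} = q_1·w_2 = 0.9177.
u_2 = w_2 − 0.9177·q_1 = (2.6316, -2.3684, 0.7895).
‖u_2‖ = 3.6274, so q_2 = (0.7255, -0.6529, 0.2176).
r_{13} = q_1·w_3 = 1.6059; r_{23} = q_2·w_3 = 4.2803.
u_3 = w_3 − 1.6059·q_1 − 4.2803·q_2 = (0.0000, 0.9000, 2.7000).
‖u_3‖ = 2.8460, so q_3 = (0.0000, 0.3162, 0.9487).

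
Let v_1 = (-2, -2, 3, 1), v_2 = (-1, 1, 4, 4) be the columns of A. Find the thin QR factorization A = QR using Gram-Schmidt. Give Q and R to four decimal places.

Q = [[-0.4714, 0.1749], [-0.4714, 0.6246], [0.7071, 0.2998], [0.2357, 0.6996]], R = [[4.2426, 3.7712], [0.0000, 4.4472]]

v_1 = (-2, -2, 3, 1); ‖v_1‖ = 4.2426, so e_1 = (-0.4714, -0.4714, 0.7071, 0.2357).
e_1·v_2 = (-0.4714)·(-1) + (-0.4714)·1 + 0.7071·4 + 0.2357·4 = 3.7712.
u_2 = v_2 − 3.7712·e_1 = (0.7778, 2.7778, 1.3333, 3.1111).
‖u_2‖ = 4.4472, so e_2 = (0.1749, 0.6246, 0.2998, 0.6996).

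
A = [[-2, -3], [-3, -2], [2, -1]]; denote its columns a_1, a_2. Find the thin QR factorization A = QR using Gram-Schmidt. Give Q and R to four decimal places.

Q = [[-0.4851, -0.6400], [-0.7276, -0.0826], [0.4851, -0.7639]], R = [[4.1231, 2.4254], [0.0000, 2.8491]]

a_1 = (-2, -3, 2); ‖a_1‖ = 4.1231, so q_1 = (-0.4851, -0.7276, 0.4851).
q_1·a_2 = (-0.4851)·(-3) + (-0.7276)·(-2) + 0.4851·(-1) = 2.4254.
u_2 = a_2 − 2.4254·q_1 = (-1.8235, -0.2353, -2.1765).
‖u_2‖ = 2.8491, so q_2 = (-0.6400, -0.0826, -0.7639).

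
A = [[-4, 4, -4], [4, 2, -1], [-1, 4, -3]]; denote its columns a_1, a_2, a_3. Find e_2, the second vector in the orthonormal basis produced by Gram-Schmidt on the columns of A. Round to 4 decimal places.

a_1 = (-4, 4, -1); ‖a_1‖ = 5.7446, so e_1 = (-0.6963, 0.6963, -0.1741).
e_1·a_2 = (-0.6963)·4 + 0.6963·2 + (-0.1741)·4 = -2.0889.
u_2 = a_2 + 2.0889·e_1 = (2.5455, 3.4545, 3.6364).
‖u_2‖ = 5.6246, so e_2 = (0.4526, 0.6142, 0.6465).

e_2 = (0.4526, 0.6142, 0.6465)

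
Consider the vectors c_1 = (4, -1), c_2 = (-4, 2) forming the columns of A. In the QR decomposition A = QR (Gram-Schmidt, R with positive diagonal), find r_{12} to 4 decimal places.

q_1 = c_1/‖c_1‖ = (4, -1)/4.1231 = (0.9701, -0.2425).
r_{12} = q_1·c_2 = -4.3656.

r_{12} = -4.3656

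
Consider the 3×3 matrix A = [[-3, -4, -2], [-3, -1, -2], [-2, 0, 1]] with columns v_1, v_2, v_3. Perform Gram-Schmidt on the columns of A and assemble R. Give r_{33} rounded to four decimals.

v_1 = (-3, -3, -2); ‖v_1‖ = 4.6904, so q_1 = (-0.6396, -0.6396, -0.4264).
q_1·v_2 = (-0.6396)·(-4) + (-0.6396)·(-1) + (-0.4264)·0 = 3.1980.
u_2 = v_2 − 3.1980·q_1 = (-1.9545, 1.0455, 1.3636).
‖u_2‖ = 2.6024, so q_2 = (-0.7510, 0.4017, 0.5240).
q_1·v_3 = (-0.6396)·(-2) + (-0.6396)·(-2) + (-0.4264)·1 = 2.1320; q_2·v_3 = (-0.7510)·(-2) + 0.4017·(-2) + 0.5240·1 = 1.2226.
u_3 = v_3 − 2.1320·q_1 − 1.2226·q_2 = (0.2819, -1.1275, 1.2685).
r_{33} = ‖u_3‖ = 1.7204.

r_{33} = 1.7204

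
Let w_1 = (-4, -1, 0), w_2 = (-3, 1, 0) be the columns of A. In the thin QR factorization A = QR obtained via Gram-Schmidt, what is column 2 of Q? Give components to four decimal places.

q_2 = (-0.2425, 0.9701, 0.0000)

q_1 = w_1/‖w_1‖ = (-4, -1, 0)/4.1231 = (-0.9701, -0.2425, 0.0000).
r_{12} = q_1·w_2 = 2.6679.
u_2 = w_2 − 2.6679·q_1 = (-0.4118, 1.6471, 0.0000).
‖u_2‖ = 1.6977, so q_2 = (-0.2425, 0.9701, 0.0000).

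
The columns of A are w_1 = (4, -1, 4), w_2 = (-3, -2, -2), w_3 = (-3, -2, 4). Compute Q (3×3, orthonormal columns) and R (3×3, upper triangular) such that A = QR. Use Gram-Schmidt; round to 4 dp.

e_1 = w_1/‖w_1‖ = (4, -1, 4)/5.7446 = (0.6963, -0.1741, 0.6963).
r_{12} = e_1·w_2 = -3.1334.
u_2 = w_2 + 3.1334·e_1 = (-0.8182, -2.5455, 0.1818).
‖u_2‖ = 2.6799, so e_2 = (-0.3053, -0.9498, 0.0678).
r_{13} = e_1·w_3 = 1.0445; r_{23} = e_2·w_3 = 3.0870.
u_3 = w_3 − 1.0445·e_1 − 3.0870·e_2 = (-2.7848, 1.1139, 3.0633).
‖u_3‖ = 4.2872, so e_3 = (-0.6496, 0.2598, 0.7145).

Q = [[0.6963, -0.3053, -0.6496], [-0.1741, -0.9498, 0.2598], [0.6963, 0.0678, 0.7145]], R = [[5.7446, -3.1334, 1.0445], [0.0000, 2.6799, 3.0870], [0.0000, 0.0000, 4.2872]]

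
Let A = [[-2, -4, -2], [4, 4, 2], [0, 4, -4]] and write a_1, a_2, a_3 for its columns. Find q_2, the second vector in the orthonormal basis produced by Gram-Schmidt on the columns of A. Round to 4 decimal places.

q_2 = (-0.3651, -0.1826, 0.9129)

q_1 = a_1/‖a_1‖ = (-2, 4, 0)/4.4721 = (-0.4472, 0.8944, 0.0000).
r_{12} = q_1·a_2 = 5.3666.
u_2 = a_2 − 5.3666·q_1 = (-1.6000, -0.8000, 4.0000).
‖u_2‖ = 4.3818, so q_2 = (-0.3651, -0.1826, 0.9129).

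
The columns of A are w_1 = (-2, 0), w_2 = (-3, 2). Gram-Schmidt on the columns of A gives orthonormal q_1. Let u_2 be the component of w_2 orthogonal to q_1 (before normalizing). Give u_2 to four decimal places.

u_2 = (0.0000, 2.0000)

w_1 = (-2, 0); ‖w_1‖ = 2.0000, so q_1 = (-1.0000, 0.0000).
q_1·w_2 = (-1.0000)·(-3) + 0.0000·2 = 3.0000.
u_2 = w_2 − 3.0000·q_1 = (0.0000, 2.0000).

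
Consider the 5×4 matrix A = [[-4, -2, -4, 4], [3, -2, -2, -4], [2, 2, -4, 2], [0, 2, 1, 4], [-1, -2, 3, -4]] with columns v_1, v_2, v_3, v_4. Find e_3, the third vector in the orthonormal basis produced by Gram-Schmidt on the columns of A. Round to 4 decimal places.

v_1 = (-4, 3, 2, 0, -1); ‖v_1‖ = 5.4772, so e_1 = (-0.7303, 0.5477, 0.3651, 0.0000, -0.1826).
e_1·v_2 = (-0.7303)·(-2) + 0.5477·(-2) + 0.3651·2 + 0.0000·2 + (-0.1826)·(-2) = 1.4606.
u_2 = v_2 − 1.4606·e_1 = (-0.9333, -2.8000, 1.4667, 2.0000, -1.7333).
‖u_2‖ = 4.2269, so e_2 = (-0.2208, -0.6624, 0.3470, 0.4732, -0.4101).
e_1·v_3 = (-0.7303)·(-4) + 0.5477·(-2) + 0.3651·(-4) + 0.0000·1 + (-0.1826)·3 = -0.1826; e_2·v_3 = (-0.2208)·(-4) + (-0.6624)·(-2) + 0.3470·(-4) + 0.4732·1 + (-0.4101)·3 = 0.0631.
u_3 = v_3 + 0.1826·e_1 − 0.0631·e_2 = (-4.1194, -1.8582, -3.9552, 0.9701, 2.9925).
‖u_3‖ = 6.7796, so e_3 = (-0.6076, -0.2741, -0.5834, 0.1431, 0.4414).

e_3 = (-0.6076, -0.2741, -0.5834, 0.1431, 0.4414)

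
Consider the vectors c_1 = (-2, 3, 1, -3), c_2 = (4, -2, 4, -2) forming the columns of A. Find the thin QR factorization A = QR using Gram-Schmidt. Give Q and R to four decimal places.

c_1 = (-2, 3, 1, -3); ‖c_1‖ = 4.7958, so q_1 = (-0.4170, 0.6255, 0.2085, -0.6255).
q_1·c_2 = (-0.4170)·4 + 0.6255·(-2) + 0.2085·4 + (-0.6255)·(-2) = -0.8341.
u_2 = c_2 + 0.8341·q_1 = (3.6522, -1.4783, 4.1739, -2.5217).
‖u_2‖ = 6.2693, so q_2 = (0.5825, -0.2358, 0.6658, -0.4022).

Q = [[-0.4170, 0.5825], [0.6255, -0.2358], [0.2085, 0.6658], [-0.6255, -0.4022]], R = [[4.7958, -0.8341], [0.0000, 6.2693]]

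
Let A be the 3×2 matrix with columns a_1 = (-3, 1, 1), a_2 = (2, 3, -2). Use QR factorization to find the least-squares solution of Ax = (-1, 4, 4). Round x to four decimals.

a_1 = (-3, 1, 1); ‖a_1‖ = 3.3166, so q_1 = (-0.9045, 0.3015, 0.3015).
q_1·a_2 = (-0.9045)·2 + 0.3015·3 + 0.3015·(-2) = -1.5076.
u_2 = a_2 + 1.5076·q_1 = (0.6364, 3.4545, -1.5455).
‖u_2‖ = 3.8376, so q_2 = (0.1658, 0.9002, -0.4027).
Qᵀb = (3.3166, 1.8241).
Back-substitute: x_2 = 1.8241/3.8376 = 0.4753.
x_1 = (3.3166 + 1.5076·0.4753)/3.3166 = 1.2160.

x = (1.2160, 0.4753)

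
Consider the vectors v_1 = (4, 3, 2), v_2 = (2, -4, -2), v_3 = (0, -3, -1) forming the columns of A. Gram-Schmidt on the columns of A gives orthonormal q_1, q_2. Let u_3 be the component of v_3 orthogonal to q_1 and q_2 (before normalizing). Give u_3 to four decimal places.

v_1 = (4, 3, 2); ‖v_1‖ = 5.3852, so q_1 = (0.7428, 0.5571, 0.3714).
q_1·v_2 = 0.7428·2 + 0.5571·(-4) + 0.3714·(-2) = -1.4856.
u_2 = v_2 + 1.4856·q_1 = (3.1034, -3.1724, -1.4483).
‖u_2‖ = 4.6683, so q_2 = (0.6648, -0.6796, -0.3102).
q_1·v_3 = 0.7428·0 + 0.5571·(-3) + 0.3714·(-1) = -2.0426; q_2·v_3 = 0.6648·0 + (-0.6796)·(-3) + (-0.3102)·(-1) = 2.3489.
u_3 = v_3 + 2.0426·q_1 − 2.3489·q_2 = (-0.0443, -0.2658, 0.4873).

u_3 = (-0.0443, -0.2658, 0.4873)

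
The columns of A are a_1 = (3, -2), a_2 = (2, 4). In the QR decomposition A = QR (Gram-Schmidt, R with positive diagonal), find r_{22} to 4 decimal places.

r_{22} = 4.4376

q_1 = a_1/‖a_1‖ = (3, -2)/3.6056 = (0.8321, -0.5547).
r_{12} = q_1·a_2 = -0.5547.
u_2 = a_2 + 0.5547·q_1 = (2.4615, 3.6923).
r_{22} = ‖u_2‖ = 4.4376.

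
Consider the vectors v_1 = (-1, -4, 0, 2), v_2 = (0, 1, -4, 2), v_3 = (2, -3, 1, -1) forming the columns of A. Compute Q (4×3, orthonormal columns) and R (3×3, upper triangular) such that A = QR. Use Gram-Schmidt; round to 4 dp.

e_1 = v_1/‖v_1‖ = (-1, -4, 0, 2)/4.5826 = (-0.2182, -0.8729, 0.0000, 0.4364).
r_{12} = e_1·v_2 = 0.0000.
u_2 = v_2 + 0.0000·e_1 = (0.0000, 1.0000, -4.0000, 2.0000).
‖u_2‖ = 4.5826, so e_2 = (0.0000, 0.2182, -0.8729, 0.4364).
r_{13} = e_1·v_3 = 1.7457; r_{23} = e_2·v_3 = -1.9640.
u_3 = v_3 − 1.7457·e_1 + 1.9640·e_2 = (2.3810, -1.0476, -0.7143, -0.9048).
‖u_3‖ = 2.8452, so e_3 = (0.8368, -0.3682, -0.2510, -0.3180).

Q = [[-0.2182, 0.0000, 0.8368], [-0.8729, 0.2182, -0.3682], [0.0000, -0.8729, -0.2510], [0.4364, 0.4364, -0.3180]], R = [[4.5826, 0.0000, 1.7457], [0.0000, 4.5826, -1.9640], [0.0000, 0.0000, 2.8452]]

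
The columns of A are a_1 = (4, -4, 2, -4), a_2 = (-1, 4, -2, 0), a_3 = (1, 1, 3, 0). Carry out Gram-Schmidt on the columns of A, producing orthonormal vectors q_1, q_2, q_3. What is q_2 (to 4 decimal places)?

q_2 = (0.2686, 0.6837, -0.3419, -0.5861)

a_1 = (4, -4, 2, -4); ‖a_1‖ = 7.2111, so q_1 = (0.5547, -0.5547, 0.2774, -0.5547).
q_1·a_2 = 0.5547·(-1) + (-0.5547)·4 + 0.2774·(-2) + (-0.5547)·0 = -3.3282.
u_2 = a_2 + 3.3282·q_1 = (0.8462, 2.1538, -1.0769, -1.8462).
‖u_2‖ = 3.1501, so q_2 = (0.2686, 0.6837, -0.3419, -0.5861).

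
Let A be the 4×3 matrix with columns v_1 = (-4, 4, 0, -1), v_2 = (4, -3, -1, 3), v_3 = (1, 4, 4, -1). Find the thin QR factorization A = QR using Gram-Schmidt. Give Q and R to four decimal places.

v_1 = (-4, 4, 0, -1); ‖v_1‖ = 5.7446, so q_1 = (-0.6963, 0.6963, 0.0000, -0.1741).
q_1·v_2 = (-0.6963)·4 + 0.6963·(-3) + 0.0000·(-1) + (-0.1741)·3 = -5.3964.
u_2 = v_2 + 5.3964·q_1 = (0.2424, 0.7576, -1.0000, 2.0606).
‖u_2‖ = 2.4246, so q_2 = (0.1000, 0.3125, -0.4124, 0.8499).
q_1·v_3 = (-0.6963)·1 + 0.6963·4 + 0.0000·4 + (-0.1741)·(-1) = 2.2630; q_2·v_3 = 0.1000·1 + 0.3125·4 + (-0.4124)·4 + 0.8499·(-1) = -1.1498.
u_3 = v_3 − 2.2630·q_1 + 1.1498·q_2 = (2.6907, 2.7835, 3.5258, 0.3711).
‖u_3‖ = 5.2494, so q_3 = (0.5126, 0.5302, 0.6716, 0.0707).

Q = [[-0.6963, 0.1000, 0.5126], [0.6963, 0.3125, 0.5302], [0.0000, -0.4124, 0.6716], [-0.1741, 0.8499, 0.0707]], R = [[5.7446, -5.3964, 2.2630], [0.0000, 2.4246, -1.1498], [0.0000, 0.0000, 5.2494]]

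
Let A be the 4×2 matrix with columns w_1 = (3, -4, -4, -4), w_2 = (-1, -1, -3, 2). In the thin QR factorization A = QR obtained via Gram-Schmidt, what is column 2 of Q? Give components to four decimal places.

q_2 = (-0.3310, -0.1701, -0.6942, 0.6161)

q_1 = w_1/‖w_1‖ = (3, -4, -4, -4)/7.5498 = (0.3974, -0.5298, -0.5298, -0.5298).
r_{12} = q_1·w_2 = 0.6623.
u_2 = w_2 − 0.6623·q_1 = (-1.2632, -0.6491, -2.6491, 2.3509).
‖u_2‖ = 3.8159, so q_2 = (-0.3310, -0.1701, -0.6942, 0.6161).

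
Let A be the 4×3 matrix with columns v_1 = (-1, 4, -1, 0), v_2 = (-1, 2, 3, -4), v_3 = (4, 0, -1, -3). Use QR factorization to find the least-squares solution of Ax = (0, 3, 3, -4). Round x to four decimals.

x = (0.2109, 0.9602, 0.1858)

e_1 = v_1/‖v_1‖ = (-1, 4, -1, 0)/4.2426 = (-0.2357, 0.9428, -0.2357, 0.0000).
r_{12} = e_1·v_2 = 1.4142.
u_2 = v_2 − 1.4142·e_1 = (-0.6667, 0.6667, 3.3333, -4.0000).
‖u_2‖ = 5.2915, so e_2 = (-0.1260, 0.1260, 0.6299, -0.7559).
r_{13} = e_1·v_3 = -0.7071; r_{23} = e_2·v_3 = 1.1339.
u_3 = v_3 + 0.7071·e_1 − 1.1339·e_2 = (3.9762, 0.5238, -1.8810, -2.1429).
‖u_3‖ = 4.9208, so e_3 = (0.8080, 0.1064, -0.3822, -0.4355).
Qᵀb = (2.1213, 5.2915, 0.9145).
Back-substitute: x_3 = 0.9145/4.9208 = 0.1858.
x_2 = (5.2915 − 1.1339·0.1858)/5.2915 = 0.9602.
x_1 = (2.1213 − 1.4142·0.9602 + 0.7071·0.1858)/4.2426 = 0.2109.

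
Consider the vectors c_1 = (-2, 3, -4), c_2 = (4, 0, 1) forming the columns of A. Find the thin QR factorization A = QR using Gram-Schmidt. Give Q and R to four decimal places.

c_1 = (-2, 3, -4); ‖c_1‖ = 5.3852, so e_1 = (-0.3714, 0.5571, -0.7428).
e_1·c_2 = (-0.3714)·4 + 0.5571·0 + (-0.7428)·1 = -2.2283.
u_2 = c_2 + 2.2283·e_1 = (3.1724, 1.2414, -0.6552).
‖u_2‖ = 3.4691, so e_2 = (0.9145, 0.3578, -0.1889).

Q = [[-0.3714, 0.9145], [0.5571, 0.3578], [-0.7428, -0.1889]], R = [[5.3852, -2.2283], [0.0000, 3.4691]]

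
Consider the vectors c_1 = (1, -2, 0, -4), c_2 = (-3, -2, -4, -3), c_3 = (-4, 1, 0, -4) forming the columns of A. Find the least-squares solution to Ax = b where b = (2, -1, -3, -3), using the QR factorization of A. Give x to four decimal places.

q_1 = c_1/‖c_1‖ = (1, -2, 0, -4)/4.5826 = (0.2182, -0.4364, 0.0000, -0.8729).
r_{12} = q_1·c_2 = 2.8368.
u_2 = c_2 − 2.8368·q_1 = (-3.6190, -0.7619, -4.0000, -0.5238).
‖u_2‖ = 5.4729, so q_2 = (-0.6613, -0.1392, -0.7309, -0.0957).
r_{13} = q_1·c_3 = 2.1822; r_{23} = q_2·c_3 = 2.8887.
u_3 = c_3 − 2.1822·q_1 − 2.8887·q_2 = (-2.5660, 2.3545, 2.1113, -1.8188).
‖u_3‖ = 4.4602, so q_3 = (-0.5753, 0.5279, 0.4734, -0.4078).
Qᵀb = (3.4915, 1.2964, -1.8753).
Back-substitute: x_3 = -1.8753/4.4602 = -0.4204.
x_2 = (1.2964 − 2.8887·(-0.4204))/5.4729 = 0.4588.
x_1 = (3.4915 − 2.8368·0.4588 − 2.1822·(-0.4204))/4.5826 = 0.6781.

x = (0.6781, 0.4588, -0.4204)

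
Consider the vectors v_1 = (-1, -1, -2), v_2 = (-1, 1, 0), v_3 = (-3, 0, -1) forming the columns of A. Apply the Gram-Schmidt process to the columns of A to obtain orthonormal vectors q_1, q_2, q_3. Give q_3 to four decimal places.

q_3 = (-0.5774, -0.5774, 0.5774)

q_1 = v_1/‖v_1‖ = (-1, -1, -2)/2.4495 = (-0.4082, -0.4082, -0.8165).
r_{12} = q_1·v_2 = 0.0000.
u_2 = v_2 + 0.0000·q_1 = (-1.0000, 1.0000, 0.0000).
‖u_2‖ = 1.4142, so q_2 = (-0.7071, 0.7071, 0.0000).
r_{13} = q_1·v_3 = 2.0412; r_{23} = q_2·v_3 = 2.1213.
u_3 = v_3 − 2.0412·q_1 − 2.1213·q_2 = (-0.6667, -0.6667, 0.6667).
‖u_3‖ = 1.1547, so q_3 = (-0.5774, -0.5774, 0.5774).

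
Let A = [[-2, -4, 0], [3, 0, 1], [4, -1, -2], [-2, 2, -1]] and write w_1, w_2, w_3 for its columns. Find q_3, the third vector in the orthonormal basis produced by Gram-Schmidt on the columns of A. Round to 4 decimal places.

q_3 = (-0.0760, 0.5318, -0.6838, -0.4938)

q_1 = w_1/‖w_1‖ = (-2, 3, 4, -2)/5.7446 = (-0.3482, 0.5222, 0.6963, -0.3482).
r_{12} = q_1·w_2 = 0.0000.
u_2 = w_2 + 0.0000·q_1 = (-4.0000, 0.0000, -1.0000, 2.0000).
‖u_2‖ = 4.5826, so q_2 = (-0.8729, 0.0000, -0.2182, 0.4364).
r_{13} = q_1·w_3 = -0.5222; r_{23} = q_2·w_3 = 0.0000.
u_3 = w_3 + 0.5222·q_1 + 0.0000·q_2 = (-0.1818, 1.2727, -1.6364, -1.1818).
‖u_3‖ = 2.3932, so q_3 = (-0.0760, 0.5318, -0.6838, -0.4938).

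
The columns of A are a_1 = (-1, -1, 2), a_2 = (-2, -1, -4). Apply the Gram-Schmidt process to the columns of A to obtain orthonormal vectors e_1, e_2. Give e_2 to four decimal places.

e_1 = a_1/‖a_1‖ = (-1, -1, 2)/2.4495 = (-0.4082, -0.4082, 0.8165).
r_{12} = e_1·a_2 = -2.0412.
u_2 = a_2 + 2.0412·e_1 = (-2.8333, -1.8333, -2.3333).
‖u_2‖ = 4.1028, so e_2 = (-0.6906, -0.4468, -0.5687).

e_2 = (-0.6906, -0.4468, -0.5687)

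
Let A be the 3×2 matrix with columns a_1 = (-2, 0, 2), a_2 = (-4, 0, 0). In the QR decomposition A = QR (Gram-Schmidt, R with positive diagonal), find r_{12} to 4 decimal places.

e_1 = a_1/‖a_1‖ = (-2, 0, 2)/2.8284 = (-0.7071, 0.0000, 0.7071).
r_{12} = e_1·a_2 = 2.8284.

r_{12} = 2.8284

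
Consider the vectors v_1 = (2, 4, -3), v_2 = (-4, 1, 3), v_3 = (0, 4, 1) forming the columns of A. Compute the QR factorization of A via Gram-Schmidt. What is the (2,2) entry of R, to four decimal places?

v_1 = (2, 4, -3); ‖v_1‖ = 5.3852, so e_1 = (0.3714, 0.7428, -0.5571).
e_1·v_2 = 0.3714·(-4) + 0.7428·1 + (-0.5571)·3 = -2.4140.
u_2 = v_2 + 2.4140·e_1 = (-3.1034, 2.7931, 1.6552).
r_{22} = ‖u_2‖ = 4.4914.

r_{22} = 4.4914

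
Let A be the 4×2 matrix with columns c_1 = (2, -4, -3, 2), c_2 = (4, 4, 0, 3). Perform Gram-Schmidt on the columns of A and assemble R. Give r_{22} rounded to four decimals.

r_{22} = 6.3937

e_1 = c_1/‖c_1‖ = (2, -4, -3, 2)/5.7446 = (0.3482, -0.6963, -0.5222, 0.3482).
r_{12} = e_1·c_2 = -0.3482.
u_2 = c_2 + 0.3482·e_1 = (4.1212, 3.7576, -0.1818, 3.1212).
r_{22} = ‖u_2‖ = 6.3937.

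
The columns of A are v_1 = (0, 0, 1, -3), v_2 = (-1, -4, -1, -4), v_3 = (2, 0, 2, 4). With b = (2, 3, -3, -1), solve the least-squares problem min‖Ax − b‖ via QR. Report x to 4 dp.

x = (-0.1206, -0.6738, -0.8617)

v_1 = (0, 0, 1, -3); ‖v_1‖ = 3.1623, so q_1 = (0.0000, 0.0000, 0.3162, -0.9487).
q_1·v_2 = 0.0000·(-1) + 0.0000·(-4) + 0.3162·(-1) + (-0.9487)·(-4) = 3.4785.
u_2 = v_2 − 3.4785·q_1 = (-1.0000, -4.0000, -2.1000, -0.7000).
‖u_2‖ = 4.6797, so q_2 = (-0.2137, -0.8547, -0.4487, -0.1496).
q_1·v_3 = 0.0000·2 + 0.0000·0 + 0.3162·2 + (-0.9487)·4 = -3.1623; q_2·v_3 = (-0.2137)·2 + (-0.8547)·0 + (-0.4487)·2 + (-0.1496)·4 = -1.9232.
u_3 = v_3 + 3.1623·q_1 + 1.9232·q_2 = (1.5890, -1.6438, 2.1370, 0.7123).
‖u_3‖ = 3.2096, so q_3 = (0.4951, -0.5122, 0.6658, 0.2219).
Qᵀb = (0.0000, -1.4958, -2.7657).
Back-substitute: x_3 = -2.7657/3.2096 = -0.8617.
x_2 = (-1.4958 + 1.9232·(-0.8617))/4.6797 = -0.6738.
x_1 = (0.0000 − 3.4785·(-0.6738) + 3.1623·(-0.8617))/3.1623 = -0.1206.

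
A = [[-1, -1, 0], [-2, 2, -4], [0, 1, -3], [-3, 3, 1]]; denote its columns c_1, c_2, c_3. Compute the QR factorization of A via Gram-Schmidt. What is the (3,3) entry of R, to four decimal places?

c_1 = (-1, -2, 0, -3); ‖c_1‖ = 3.7417, so q_1 = (-0.2673, -0.5345, 0.0000, -0.8018).
q_1·c_2 = (-0.2673)·(-1) + (-0.5345)·2 + 0.0000·1 + (-0.8018)·3 = -3.2071.
u_2 = c_2 + 3.2071·q_1 = (-1.8571, 0.2857, 1.0000, 0.4286).
‖u_2‖ = 2.1712, so q_2 = (-0.8553, 0.1316, 0.4606, 0.1974).
q_1·c_3 = (-0.2673)·0 + (-0.5345)·(-4) + 0.0000·(-3) + (-0.8018)·1 = 1.3363; q_2·c_3 = (-0.8553)·0 + 0.1316·(-4) + 0.4606·(-3) + 0.1974·1 = -1.7107.
u_3 = c_3 − 1.3363·q_1 + 1.7107·q_2 = (-1.1061, -3.0606, -2.2121, 2.4091).
r_{33} = ‖u_3‖ = 4.6139.

r_{33} = 4.6139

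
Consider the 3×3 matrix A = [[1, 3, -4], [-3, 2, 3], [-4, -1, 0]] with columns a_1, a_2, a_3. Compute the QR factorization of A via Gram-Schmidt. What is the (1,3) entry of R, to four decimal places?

r_{13} = -2.5495

e_1 = a_1/‖a_1‖ = (1, -3, -4)/5.0990 = (0.1961, -0.5883, -0.7845).
r_{13} = e_1·a_3 = -2.5495.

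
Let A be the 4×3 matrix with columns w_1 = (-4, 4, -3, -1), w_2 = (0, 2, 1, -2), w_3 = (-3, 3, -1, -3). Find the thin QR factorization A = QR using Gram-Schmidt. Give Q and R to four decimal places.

Q = [[-0.6172, 0.2382, -0.4649], [0.6172, 0.4764, -0.6249], [-0.4629, 0.5359, -0.0043], [-0.1543, -0.6550, -0.6271]], R = [[6.4807, 1.0801, 4.6291], [0.0000, 2.7988, 2.1438], [0.0000, 0.0000, 1.4056]]

w_1 = (-4, 4, -3, -1); ‖w_1‖ = 6.4807, so q_1 = (-0.6172, 0.6172, -0.4629, -0.1543).
q_1·w_2 = (-0.6172)·0 + 0.6172·2 + (-0.4629)·1 + (-0.1543)·(-2) = 1.0801.
u_2 = w_2 − 1.0801·q_1 = (0.6667, 1.3333, 1.5000, -1.8333).
‖u_2‖ = 2.7988, so q_2 = (0.2382, 0.4764, 0.5359, -0.6550).
q_1·w_3 = (-0.6172)·(-3) + 0.6172·3 + (-0.4629)·(-1) + (-0.1543)·(-3) = 4.6291; q_2·w_3 = 0.2382·(-3) + 0.4764·3 + 0.5359·(-1) + (-0.6550)·(-3) = 2.1438.
u_3 = w_3 − 4.6291·q_1 − 2.1438·q_2 = (-0.6535, -0.8784, -0.0061, -0.8815).
‖u_3‖ = 1.4056, so q_3 = (-0.4649, -0.6249, -0.0043, -0.6271).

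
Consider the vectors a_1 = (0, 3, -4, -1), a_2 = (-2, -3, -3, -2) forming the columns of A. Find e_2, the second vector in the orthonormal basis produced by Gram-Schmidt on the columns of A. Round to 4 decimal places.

e_2 = (-0.3997, -0.7148, -0.4458, -0.3613)

a_1 = (0, 3, -4, -1); ‖a_1‖ = 5.0990, so e_1 = (0.0000, 0.5883, -0.7845, -0.1961).
e_1·a_2 = 0.0000·(-2) + 0.5883·(-3) + (-0.7845)·(-3) + (-0.1961)·(-2) = 0.9806.
u_2 = a_2 − 0.9806·e_1 = (-2.0000, -3.5769, -2.2308, -1.8077).
‖u_2‖ = 5.0038, so e_2 = (-0.3997, -0.7148, -0.4458, -0.3613).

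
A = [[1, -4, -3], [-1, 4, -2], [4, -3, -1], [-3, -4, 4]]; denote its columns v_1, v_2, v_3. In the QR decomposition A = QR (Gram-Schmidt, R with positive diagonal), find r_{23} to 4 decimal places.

r_{23} = -1.8992

v_1 = (1, -1, 4, -3); ‖v_1‖ = 5.1962, so q_1 = (0.1925, -0.1925, 0.7698, -0.5774).
q_1·v_2 = 0.1925·(-4) + (-0.1925)·4 + 0.7698·(-3) + (-0.5774)·(-4) = -1.5396.
u_2 = v_2 + 1.5396·q_1 = (-3.7037, 3.7037, -1.8148, -4.8889).
‖u_2‖ = 7.3912, so q_2 = (-0.5011, 0.5011, -0.2455, -0.6614).
r_{23} = q_2·v_3 = -1.8992.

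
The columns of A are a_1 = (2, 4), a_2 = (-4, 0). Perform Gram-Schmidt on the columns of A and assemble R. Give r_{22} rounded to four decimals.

r_{22} = 3.5777

q_1 = a_1/‖a_1‖ = (2, 4)/4.4721 = (0.4472, 0.8944).
r_{12} = q_1·a_2 = -1.7889.
u_2 = a_2 + 1.7889·q_1 = (-3.2000, 1.6000).
r_{22} = ‖u_2‖ = 3.5777.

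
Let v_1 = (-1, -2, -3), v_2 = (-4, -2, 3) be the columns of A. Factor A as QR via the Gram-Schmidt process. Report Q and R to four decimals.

Q = [[-0.2673, -0.7570], [-0.5345, -0.3984], [-0.8018, 0.5179]], R = [[3.7417, -0.2673], [0.0000, 5.3785]]

v_1 = (-1, -2, -3); ‖v_1‖ = 3.7417, so q_1 = (-0.2673, -0.5345, -0.8018).
q_1·v_2 = (-0.2673)·(-4) + (-0.5345)·(-2) + (-0.8018)·3 = -0.2673.
u_2 = v_2 + 0.2673·q_1 = (-4.0714, -2.1429, 2.7857).
‖u_2‖ = 5.3785, so q_2 = (-0.7570, -0.3984, 0.5179).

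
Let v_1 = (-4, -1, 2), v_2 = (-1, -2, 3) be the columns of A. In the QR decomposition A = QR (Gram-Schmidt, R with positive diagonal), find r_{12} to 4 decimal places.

r_{12} = 2.6186

e_1 = v_1/‖v_1‖ = (-4, -1, 2)/4.5826 = (-0.8729, -0.2182, 0.4364).
r_{12} = e_1·v_2 = 2.6186.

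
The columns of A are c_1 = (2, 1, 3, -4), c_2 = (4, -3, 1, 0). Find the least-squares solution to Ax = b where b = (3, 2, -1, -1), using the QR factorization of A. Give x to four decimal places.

x = (0.2709, 0.1089)

c_1 = (2, 1, 3, -4); ‖c_1‖ = 5.4772, so e_1 = (0.3651, 0.1826, 0.5477, -0.7303).
e_1·c_2 = 0.3651·4 + 0.1826·(-3) + 0.5477·1 + (-0.7303)·0 = 1.4606.
u_2 = c_2 − 1.4606·e_1 = (3.4667, -3.2667, 0.2000, 1.0667).
‖u_2‖ = 4.8854, so e_2 = (0.7096, -0.6687, 0.0409, 0.2183).
Qᵀb = (1.6432, 0.5322).
Back-substitute: x_2 = 0.5322/4.8854 = 0.1089.
x_1 = (1.6432 − 1.4606·0.1089)/5.4772 = 0.2709.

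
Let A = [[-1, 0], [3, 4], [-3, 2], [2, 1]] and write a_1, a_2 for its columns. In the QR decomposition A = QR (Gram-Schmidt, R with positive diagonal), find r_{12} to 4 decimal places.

e_1 = a_1/‖a_1‖ = (-1, 3, -3, 2)/4.7958 = (-0.2085, 0.6255, -0.6255, 0.4170).
r_{12} = e_1·a_2 = 1.6681.

r_{12} = 1.6681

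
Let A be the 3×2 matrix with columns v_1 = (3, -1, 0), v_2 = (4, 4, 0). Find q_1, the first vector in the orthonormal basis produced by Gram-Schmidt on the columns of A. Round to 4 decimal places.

q_1 = (0.9487, -0.3162, 0.0000)

q_1 = v_1/‖v_1‖ = (3, -1, 0)/3.1623 = (0.9487, -0.3162, 0.0000).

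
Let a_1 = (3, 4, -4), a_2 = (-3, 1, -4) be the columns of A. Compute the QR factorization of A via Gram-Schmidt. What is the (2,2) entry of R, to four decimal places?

a_1 = (3, 4, -4); ‖a_1‖ = 6.4031, so e_1 = (0.4685, 0.6247, -0.6247).
e_1·a_2 = 0.4685·(-3) + 0.6247·1 + (-0.6247)·(-4) = 1.7179.
u_2 = a_2 − 1.7179·e_1 = (-3.8049, -0.0732, -2.9268).
r_{22} = ‖u_2‖ = 4.8009.

r_{22} = 4.8009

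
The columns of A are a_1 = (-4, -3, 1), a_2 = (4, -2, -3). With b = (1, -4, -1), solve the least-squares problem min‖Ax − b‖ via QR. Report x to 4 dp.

a_1 = (-4, -3, 1); ‖a_1‖ = 5.0990, so q_1 = (-0.7845, -0.5883, 0.1961).
q_1·a_2 = (-0.7845)·4 + (-0.5883)·(-2) + 0.1961·(-3) = -2.5495.
u_2 = a_2 + 2.5495·q_1 = (2.0000, -3.5000, -2.5000).
‖u_2‖ = 4.7434, so q_2 = (0.4216, -0.7379, -0.5270).
Qᵀb = (1.3728, 3.9001).
Back-substitute: x_2 = 3.9001/4.7434 = 0.8222.
x_1 = (1.3728 + 2.5495·0.8222)/5.0990 = 0.6803.

x = (0.6803, 0.8222)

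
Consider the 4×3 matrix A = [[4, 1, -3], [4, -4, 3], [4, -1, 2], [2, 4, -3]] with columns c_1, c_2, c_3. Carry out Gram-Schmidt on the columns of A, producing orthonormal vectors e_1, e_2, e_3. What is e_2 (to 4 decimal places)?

e_1 = c_1/‖c_1‖ = (4, 4, 4, 2)/7.2111 = (0.5547, 0.5547, 0.5547, 0.2774).
r_{12} = e_1·c_2 = -1.1094.
u_2 = c_2 + 1.1094·e_1 = (1.6154, -3.3846, -0.3846, 4.3077).
‖u_2‖ = 5.7244, so e_2 = (0.2822, -0.5913, -0.0672, 0.7525).

e_2 = (0.2822, -0.5913, -0.0672, 0.7525)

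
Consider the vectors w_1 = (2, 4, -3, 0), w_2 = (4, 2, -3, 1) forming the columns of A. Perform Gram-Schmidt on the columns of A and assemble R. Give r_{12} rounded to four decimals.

e_1 = w_1/‖w_1‖ = (2, 4, -3, 0)/5.3852 = (0.3714, 0.7428, -0.5571, 0.0000).
r_{12} = e_1·w_2 = 4.6424.

r_{12} = 4.6424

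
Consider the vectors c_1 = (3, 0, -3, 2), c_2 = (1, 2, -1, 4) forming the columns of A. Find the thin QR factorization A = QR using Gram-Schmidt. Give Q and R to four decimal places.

Q = [[0.6396, -0.2513], [0.0000, 0.5528], [-0.6396, 0.2513], [0.4264, 0.7538]], R = [[4.6904, 2.9848], [0.0000, 3.6181]]

c_1 = (3, 0, -3, 2); ‖c_1‖ = 4.6904, so e_1 = (0.6396, 0.0000, -0.6396, 0.4264).
e_1·c_2 = 0.6396·1 + 0.0000·2 + (-0.6396)·(-1) + 0.4264·4 = 2.9848.
u_2 = c_2 − 2.9848·e_1 = (-0.9091, 2.0000, 0.9091, 2.7273).
‖u_2‖ = 3.6181, so e_2 = (-0.2513, 0.5528, 0.2513, 0.7538).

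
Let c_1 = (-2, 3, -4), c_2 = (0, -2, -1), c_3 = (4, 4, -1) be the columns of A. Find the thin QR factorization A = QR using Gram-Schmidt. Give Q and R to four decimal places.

c_1 = (-2, 3, -4); ‖c_1‖ = 5.3852, so q_1 = (-0.3714, 0.5571, -0.7428).
q_1·c_2 = (-0.3714)·0 + 0.5571·(-2) + (-0.7428)·(-1) = -0.3714.
u_2 = c_2 + 0.3714·q_1 = (-0.1379, -1.7931, -1.2759).
‖u_2‖ = 2.2050, so q_2 = (-0.0626, -0.8132, -0.5786).
q_1·c_3 = (-0.3714)·4 + 0.5571·4 + (-0.7428)·(-1) = 1.4856; q_2·c_3 = (-0.0626)·4 + (-0.8132)·4 + (-0.5786)·(-1) = -2.9244.
u_3 = c_3 − 1.4856·q_1 + 2.9244·q_2 = (4.3688, 0.7943, -1.5887).
‖u_3‖ = 4.7161, so q_3 = (0.9264, 0.1684, -0.3369).

Q = [[-0.3714, -0.0626, 0.9264], [0.5571, -0.8132, 0.1684], [-0.7428, -0.5786, -0.3369]], R = [[5.3852, -0.3714, 1.4856], [0.0000, 2.2050, -2.9244], [0.0000, 0.0000, 4.7161]]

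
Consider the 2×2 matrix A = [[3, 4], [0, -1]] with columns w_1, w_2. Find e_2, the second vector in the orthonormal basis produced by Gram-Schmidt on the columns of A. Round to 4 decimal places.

e_2 = (0.0000, -1.0000)

e_1 = w_1/‖w_1‖ = (3, 0)/3.0000 = (1.0000, 0.0000).
r_{12} = e_1·w_2 = 4.0000.
u_2 = w_2 − 4.0000·e_1 = (0.0000, -1.0000).
‖u_2‖ = 1.0000, so e_2 = (0.0000, -1.0000).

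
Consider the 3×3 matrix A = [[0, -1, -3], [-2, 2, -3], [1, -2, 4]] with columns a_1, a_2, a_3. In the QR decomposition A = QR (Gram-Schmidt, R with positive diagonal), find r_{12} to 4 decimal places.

a_1 = (0, -2, 1); ‖a_1‖ = 2.2361, so e_1 = (0.0000, -0.8944, 0.4472).
r_{12} = e_1·a_2 = -2.6833.

r_{12} = -2.6833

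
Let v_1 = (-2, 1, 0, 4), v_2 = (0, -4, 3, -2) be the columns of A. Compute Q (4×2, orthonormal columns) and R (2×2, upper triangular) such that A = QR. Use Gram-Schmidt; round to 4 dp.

Q = [[-0.4364, -0.2429], [0.2182, -0.7286], [0.0000, 0.6375], [0.8729, 0.0607]], R = [[4.5826, -2.6186], [0.0000, 4.7056]]

v_1 = (-2, 1, 0, 4); ‖v_1‖ = 4.5826, so e_1 = (-0.4364, 0.2182, 0.0000, 0.8729).
e_1·v_2 = (-0.4364)·0 + 0.2182·(-4) + 0.0000·3 + 0.8729·(-2) = -2.6186.
u_2 = v_2 + 2.6186·e_1 = (-1.1429, -3.4286, 3.0000, 0.2857).
‖u_2‖ = 4.7056, so e_2 = (-0.2429, -0.7286, 0.6375, 0.0607).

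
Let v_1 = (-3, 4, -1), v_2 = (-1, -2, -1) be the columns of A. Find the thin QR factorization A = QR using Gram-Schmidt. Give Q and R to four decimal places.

Q = [[-0.5883, -0.6298], [0.7845, -0.5967], [-0.1961, -0.4972]], R = [[5.0990, -0.7845], [0.0000, 2.3205]]

v_1 = (-3, 4, -1); ‖v_1‖ = 5.0990, so e_1 = (-0.5883, 0.7845, -0.1961).
e_1·v_2 = (-0.5883)·(-1) + 0.7845·(-2) + (-0.1961)·(-1) = -0.7845.
u_2 = v_2 + 0.7845·e_1 = (-1.4615, -1.3846, -1.1538).
‖u_2‖ = 2.3205, so e_2 = (-0.6298, -0.5967, -0.4972).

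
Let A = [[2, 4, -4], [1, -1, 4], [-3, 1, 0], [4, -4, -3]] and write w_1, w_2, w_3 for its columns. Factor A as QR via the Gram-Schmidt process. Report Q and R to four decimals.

e_1 = w_1/‖w_1‖ = (2, 1, -3, 4)/5.4772 = (0.3651, 0.1826, -0.5477, 0.7303).
r_{12} = e_1·w_2 = -2.1909.
u_2 = w_2 + 2.1909·e_1 = (4.8000, -0.6000, -0.2000, -2.4000).
‖u_2‖ = 5.4037, so e_2 = (0.8883, -0.1110, -0.0370, -0.4441).
r_{13} = e_1·w_3 = -2.9212; r_{23} = e_2·w_3 = -2.6648.
u_3 = w_3 + 2.9212·e_1 + 2.6648·e_2 = (-0.5662, 4.2374, -1.6986, -2.0502).
‖u_3‖ = 5.0364, so e_3 = (-0.1124, 0.8414, -0.3373, -0.4071).

Q = [[0.3651, 0.8883, -0.1124], [0.1826, -0.1110, 0.8414], [-0.5477, -0.0370, -0.3373], [0.7303, -0.4441, -0.4071]], R = [[5.4772, -2.1909, -2.9212], [0.0000, 5.4037, -2.6648], [0.0000, 0.0000, 5.0364]]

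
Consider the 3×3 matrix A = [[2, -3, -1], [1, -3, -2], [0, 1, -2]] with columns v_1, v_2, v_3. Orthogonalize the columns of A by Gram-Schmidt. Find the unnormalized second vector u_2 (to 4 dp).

u_2 = (0.6000, -1.2000, 1.0000)

v_1 = (2, 1, 0); ‖v_1‖ = 2.2361, so q_1 = (0.8944, 0.4472, 0.0000).
q_1·v_2 = 0.8944·(-3) + 0.4472·(-3) + 0.0000·1 = -4.0249.
u_2 = v_2 + 4.0249·q_1 = (0.6000, -1.2000, 1.0000).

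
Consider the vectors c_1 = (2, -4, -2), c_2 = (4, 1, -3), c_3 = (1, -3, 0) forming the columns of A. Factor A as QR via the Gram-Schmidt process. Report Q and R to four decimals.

Q = [[0.4082, 0.6777, 0.6116], [-0.8165, 0.5707, -0.0874], [-0.4082, -0.4637, 0.7863]], R = [[4.8990, 2.0412, 2.8577], [0.0000, 4.6726, -1.0344], [0.0000, 0.0000, 0.8737]]

e_1 = c_1/‖c_1‖ = (2, -4, -2)/4.8990 = (0.4082, -0.8165, -0.4082).
r_{12} = e_1·c_2 = 2.0412.
u_2 = c_2 − 2.0412·e_1 = (3.1667, 2.6667, -2.1667).
‖u_2‖ = 4.6726, so e_2 = (0.6777, 0.5707, -0.4637).
r_{13} = e_1·c_3 = 2.8577; r_{23} = e_2·c_3 = -1.0344.
u_3 = c_3 − 2.8577·e_1 + 1.0344·e_2 = (0.5344, -0.0763, 0.6870).
‖u_3‖ = 0.8737, so e_3 = (0.6116, -0.0874, 0.7863).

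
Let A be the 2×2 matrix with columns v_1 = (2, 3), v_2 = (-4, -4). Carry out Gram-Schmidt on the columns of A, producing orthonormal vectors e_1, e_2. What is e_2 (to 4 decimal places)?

e_2 = (-0.8321, 0.5547)

v_1 = (2, 3); ‖v_1‖ = 3.6056, so e_1 = (0.5547, 0.8321).
e_1·v_2 = 0.5547·(-4) + 0.8321·(-4) = -5.5470.
u_2 = v_2 + 5.5470·e_1 = (-0.9231, 0.6154).
‖u_2‖ = 1.1094, so e_2 = (-0.8321, 0.5547).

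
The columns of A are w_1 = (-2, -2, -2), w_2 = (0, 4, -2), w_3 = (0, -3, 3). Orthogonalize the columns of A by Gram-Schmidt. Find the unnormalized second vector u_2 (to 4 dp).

u_2 = (-0.6667, 3.3333, -2.6667)

w_1 = (-2, -2, -2); ‖w_1‖ = 3.4641, so q_1 = (-0.5774, -0.5774, -0.5774).
q_1·w_2 = (-0.5774)·0 + (-0.5774)·4 + (-0.5774)·(-2) = -1.1547.
u_2 = w_2 + 1.1547·q_1 = (-0.6667, 3.3333, -2.6667).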